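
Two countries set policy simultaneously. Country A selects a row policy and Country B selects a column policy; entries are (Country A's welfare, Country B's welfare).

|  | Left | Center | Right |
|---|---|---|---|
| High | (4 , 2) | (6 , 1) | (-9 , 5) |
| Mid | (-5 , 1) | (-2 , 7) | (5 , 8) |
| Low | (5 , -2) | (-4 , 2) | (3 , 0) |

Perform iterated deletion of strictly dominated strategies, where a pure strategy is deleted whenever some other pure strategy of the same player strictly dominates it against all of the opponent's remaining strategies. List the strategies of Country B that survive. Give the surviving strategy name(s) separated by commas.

Right

Column Left is eliminated: Right beats it against every remaining row (High: 5>2, Mid: 8>1, Low: 0>-2).
Row Low is eliminated: Mid beats it against every remaining column (Center: -2>-4, Right: 5>3).
For Country B, Right strictly dominates Center on the remaining rows (High: 5>1, Mid: 8>7); eliminate Center.
For Country A, Mid strictly dominates High on the remaining columns (Right: 5>-9); eliminate High.
Among the remaining strategies, none is strictly dominated by another pure strategy of the same player, so the elimination stops.
Surviving strategies — Country A: {Mid}; Country B: {Right}.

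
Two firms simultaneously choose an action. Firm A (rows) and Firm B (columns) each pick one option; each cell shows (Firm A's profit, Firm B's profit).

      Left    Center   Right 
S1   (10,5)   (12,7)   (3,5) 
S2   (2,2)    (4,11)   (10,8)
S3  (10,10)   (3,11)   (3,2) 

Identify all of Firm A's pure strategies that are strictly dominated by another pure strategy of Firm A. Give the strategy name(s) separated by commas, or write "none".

Nothing dominates S1: S2 at Left (10>2); S3 at Left (10=10).
S2 is not dominated — it holds its own against S1 at Right (10>3); S3 at Center (4>3).
Nothing dominates S3: S1 at Left (10=10); S2 at Left (10>2).

none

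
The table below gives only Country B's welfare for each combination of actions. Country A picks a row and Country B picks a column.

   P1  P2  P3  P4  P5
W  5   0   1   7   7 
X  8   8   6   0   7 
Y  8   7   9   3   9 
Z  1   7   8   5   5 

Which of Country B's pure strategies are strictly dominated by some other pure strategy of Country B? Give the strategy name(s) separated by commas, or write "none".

none

P1 is not dominated — it holds its own against P2 at W (5>0); P3 at W (5>1); P4 at X (8>0); P5 at X (8>7).
P2 is not dominated — it holds its own against P1 at X (8=8); P3 at X (8>6); P4 at X (8>0); P5 at X (8>7).
Nothing dominates P3: P1 at Y (9>8); P2 at W (1>0); P4 at X (6>0); P5 at Y (9=9).
P4 is not dominated — it holds its own against P1 at W (7>5); P2 at W (7>0); P3 at W (7>1); P5 at W (7=7).
Nothing dominates P5: P1 at W (7>5); P2 at W (7>0); P3 at W (7>1); P4 at W (7=7).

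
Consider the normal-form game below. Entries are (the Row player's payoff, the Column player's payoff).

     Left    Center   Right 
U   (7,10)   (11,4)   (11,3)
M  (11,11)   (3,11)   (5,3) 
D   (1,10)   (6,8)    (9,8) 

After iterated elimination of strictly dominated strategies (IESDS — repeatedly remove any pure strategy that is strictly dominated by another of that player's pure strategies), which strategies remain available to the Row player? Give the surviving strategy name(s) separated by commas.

U, M

Row D is eliminated: U beats it against every remaining column (Left: 7>1, Center: 11>6, Right: 11>9).
Column Right is eliminated: Left beats it against every remaining row (U: 10>3, M: 11>3).
Among the remaining strategies, none is strictly dominated by another pure strategy of the same player, so the elimination stops.
Surviving strategies — the Row player: {U, M}; the Column player: {Left, Center}.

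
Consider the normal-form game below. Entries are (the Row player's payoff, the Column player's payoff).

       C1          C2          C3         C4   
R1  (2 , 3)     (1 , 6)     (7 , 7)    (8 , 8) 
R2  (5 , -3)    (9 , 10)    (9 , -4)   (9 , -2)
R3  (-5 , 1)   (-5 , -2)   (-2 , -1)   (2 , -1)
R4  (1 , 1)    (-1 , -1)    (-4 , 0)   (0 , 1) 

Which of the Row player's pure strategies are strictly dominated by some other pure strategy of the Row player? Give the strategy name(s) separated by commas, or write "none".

R1, R3, R4

R2 strictly dominates R1 — C1: 5>2, C2: 9>1, C3: 9>7, C4: 9>8.
R2: no other strategy beats it everywhere (R1 at C1 (5>2); R3 at C1 (5>-5); R4 at C1 (5>1)).
R3 is strictly dominated by R1 (C1: 2>-5, C2: 1>-5, C3: 7>-2, C4: 8>2).
R4: dominated, since R1 does at least as well everywhere (C1: 2>1, C2: 1>-1, C3: 7>-4, C4: 8>0).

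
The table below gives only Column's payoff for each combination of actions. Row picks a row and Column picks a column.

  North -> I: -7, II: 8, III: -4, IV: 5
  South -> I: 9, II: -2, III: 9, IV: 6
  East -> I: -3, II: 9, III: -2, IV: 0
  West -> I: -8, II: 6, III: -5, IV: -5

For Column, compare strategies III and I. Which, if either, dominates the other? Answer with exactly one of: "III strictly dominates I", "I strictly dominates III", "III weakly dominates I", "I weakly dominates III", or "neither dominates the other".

Compare III to I across each opponent action: North: -4>-7, South: 9=9, East: -2>-3, West: -5>-8.
III is at least as good everywhere and strictly better somewhere (tied only at South), so III weakly but not strictly dominates I.

III weakly dominates I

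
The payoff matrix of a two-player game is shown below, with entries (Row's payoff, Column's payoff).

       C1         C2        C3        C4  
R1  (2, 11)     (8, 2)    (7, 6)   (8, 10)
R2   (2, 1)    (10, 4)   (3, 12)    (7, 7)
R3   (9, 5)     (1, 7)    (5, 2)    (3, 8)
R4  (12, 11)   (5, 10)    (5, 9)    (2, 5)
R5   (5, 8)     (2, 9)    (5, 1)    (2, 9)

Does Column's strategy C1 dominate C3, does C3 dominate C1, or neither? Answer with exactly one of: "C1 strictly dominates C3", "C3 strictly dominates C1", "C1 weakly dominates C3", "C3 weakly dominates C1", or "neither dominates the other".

Compare C1 to C3 across each opponent action: R1: 11>6, R2: 1<12, R3: 5>2, R4: 11>9, R5: 8>1.
C1 does better at R1, R3, R4, R5 but worse at R2; neither strategy dominates the other.

neither dominates the other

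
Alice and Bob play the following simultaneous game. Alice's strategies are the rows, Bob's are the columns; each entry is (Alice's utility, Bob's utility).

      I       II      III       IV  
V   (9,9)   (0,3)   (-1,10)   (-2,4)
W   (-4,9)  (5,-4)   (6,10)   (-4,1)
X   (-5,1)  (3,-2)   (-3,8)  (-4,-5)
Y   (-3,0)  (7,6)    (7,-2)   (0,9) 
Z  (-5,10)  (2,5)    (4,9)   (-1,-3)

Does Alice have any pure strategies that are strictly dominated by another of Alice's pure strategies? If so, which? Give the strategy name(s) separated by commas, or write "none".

W, X, Z

V: no other strategy beats it everywhere (W at I (9>-4); X at I (9>-5); Y at I (9>-3); Z at I (9>-5)).
W is strictly dominated by Y (I: -3>-4, II: 7>5, III: 7>6, IV: 0>-4).
X is strictly dominated by Y (I: -3>-5, II: 7>3, III: 7>-3, IV: 0>-4).
Y: no other strategy beats it everywhere (V at II (7>0); W at I (-3>-4); X at I (-3>-5); Z at I (-3>-5)).
Z is strictly dominated by Y (I: -3>-5, II: 7>2, III: 7>4, IV: 0>-1).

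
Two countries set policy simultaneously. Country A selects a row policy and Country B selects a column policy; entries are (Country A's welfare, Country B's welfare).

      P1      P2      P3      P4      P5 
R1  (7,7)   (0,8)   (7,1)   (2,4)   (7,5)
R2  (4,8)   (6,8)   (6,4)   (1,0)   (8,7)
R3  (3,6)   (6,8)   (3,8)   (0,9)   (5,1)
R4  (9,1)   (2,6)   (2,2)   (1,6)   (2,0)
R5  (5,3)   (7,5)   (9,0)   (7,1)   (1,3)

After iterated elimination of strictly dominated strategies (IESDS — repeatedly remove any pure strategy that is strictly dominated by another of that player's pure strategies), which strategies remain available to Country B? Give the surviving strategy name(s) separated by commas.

Column P5 is eliminated: P2 beats it against every remaining row (R1: 8>5, R2: 8>7, R3: 8>1, R4: 6>0, R5: 5>3).
For Country A, R5 strictly dominates R2 on the remaining columns (P1: 5>4, P2: 7>6, P3: 9>6, P4: 7>1); eliminate R2.
Country A's strategy R3 is strictly dominated by R5 (P1: 5>3, P2: 7>6, P3: 9>3, P4: 7>0) and is removed.
Column P1 is eliminated: P2 beats it against every remaining row (R1: 8>7, R4: 6>1, R5: 5>3).
For Country A, R5 strictly dominates R1 on the remaining columns (P2: 7>0, P3: 9>7, P4: 7>2); eliminate R1.
For Country A, R5 strictly dominates R4 on the remaining columns (P2: 7>2, P3: 9>2, P4: 7>1); eliminate R4.
Country B's strategy P3 is strictly dominated by P2 (R5: 5>0) and is removed.
For Country B, P2 strictly dominates P4 on the remaining rows (R5: 5>1); eliminate P4.
Among the remaining strategies, none is strictly dominated by another pure strategy of the same player, so the elimination stops.
Surviving strategies — Country A: {R5}; Country B: {P2}.

P2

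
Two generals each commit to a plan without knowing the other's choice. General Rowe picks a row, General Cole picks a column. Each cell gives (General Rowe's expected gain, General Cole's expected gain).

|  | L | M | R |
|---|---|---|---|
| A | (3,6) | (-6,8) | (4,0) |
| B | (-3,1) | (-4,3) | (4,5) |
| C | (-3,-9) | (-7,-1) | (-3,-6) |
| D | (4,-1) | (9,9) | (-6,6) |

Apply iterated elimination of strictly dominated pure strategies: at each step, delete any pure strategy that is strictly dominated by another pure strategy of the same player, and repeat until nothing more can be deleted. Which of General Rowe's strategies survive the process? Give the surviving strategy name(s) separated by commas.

A, B, D

Row C is eliminated: A beats it against every remaining column (L: 3>-3, M: -6>-7, R: 4>-3).
Column L is eliminated: M beats it against every remaining row (A: 8>6, B: 3>1, D: 9>-1).
Among the remaining strategies, none is strictly dominated by another pure strategy of the same player, so the elimination stops.
Surviving strategies — General Rowe: {A, B, D}; General Cole: {M, R}.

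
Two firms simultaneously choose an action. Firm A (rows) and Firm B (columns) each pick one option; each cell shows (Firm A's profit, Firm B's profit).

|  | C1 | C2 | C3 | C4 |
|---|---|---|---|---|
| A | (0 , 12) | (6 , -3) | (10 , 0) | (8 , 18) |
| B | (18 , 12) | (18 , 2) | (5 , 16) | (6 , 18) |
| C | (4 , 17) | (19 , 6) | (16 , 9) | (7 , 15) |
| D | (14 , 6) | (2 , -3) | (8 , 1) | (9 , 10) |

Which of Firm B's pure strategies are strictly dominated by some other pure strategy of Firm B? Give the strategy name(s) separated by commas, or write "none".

C2, C3

Nothing dominates C1: C2 at A (12>-3); C3 at A (12>0); C4 at C (17>15).
C2 is strictly dominated by C1 (A: 12>-3, B: 12>2, C: 17>6, D: 6>-3).
C4 strictly dominates C3 — A: 18>0, B: 18>16, C: 15>9, D: 10>1.
C4: no other strategy beats it everywhere (C1 at A (18>12); C2 at A (18>-3); C3 at A (18>0)).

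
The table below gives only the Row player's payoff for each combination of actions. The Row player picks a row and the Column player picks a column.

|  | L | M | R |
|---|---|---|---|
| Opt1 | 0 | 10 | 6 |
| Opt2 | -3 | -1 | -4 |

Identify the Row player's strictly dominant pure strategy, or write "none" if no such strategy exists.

Opt1 vs Opt2: L: 0>-3, M: 10>-1, R: 6>-4.
Opt1 strictly beats every other strategy against every opponent action, so it is strictly dominant.

Opt1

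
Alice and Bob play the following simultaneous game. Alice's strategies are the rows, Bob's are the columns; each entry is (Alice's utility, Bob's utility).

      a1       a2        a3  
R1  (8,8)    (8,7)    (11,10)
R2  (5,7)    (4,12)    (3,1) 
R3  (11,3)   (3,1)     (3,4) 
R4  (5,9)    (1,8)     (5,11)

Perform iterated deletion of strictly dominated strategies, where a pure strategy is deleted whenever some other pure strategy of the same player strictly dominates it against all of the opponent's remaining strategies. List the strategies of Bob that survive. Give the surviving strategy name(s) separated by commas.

Row R2 is eliminated: R1 beats it against every remaining column (a1: 8>5, a2: 8>4, a3: 11>3).
Alice's strategy R4 is strictly dominated by R1 (a1: 8>5, a2: 8>1, a3: 11>5) and is removed.
Column a1 is eliminated: a3 beats it against every remaining row (R1: 10>8, R3: 4>3).
For Alice, R1 strictly dominates R3 on the remaining columns (a2: 8>3, a3: 11>3); eliminate R3.
For Bob, a3 strictly dominates a2 on the remaining rows (R1: 10>7); eliminate a2.
Among the remaining strategies, none is strictly dominated by another pure strategy of the same player, so the elimination stops.
Surviving strategies — Alice: {R1}; Bob: {a3}.

a3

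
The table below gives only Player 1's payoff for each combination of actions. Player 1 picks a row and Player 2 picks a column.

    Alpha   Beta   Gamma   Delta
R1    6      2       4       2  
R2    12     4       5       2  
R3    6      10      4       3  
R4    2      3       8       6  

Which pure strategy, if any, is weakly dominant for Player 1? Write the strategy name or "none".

none

R1 fails to dominate R2 at Alpha (6<12).
R2 fails to dominate R3 at Beta (4<10).
R3 fails to dominate R2 at Alpha (6<12).
R4 fails to dominate R1 at Alpha (2<6).
No single strategy dominates all the others.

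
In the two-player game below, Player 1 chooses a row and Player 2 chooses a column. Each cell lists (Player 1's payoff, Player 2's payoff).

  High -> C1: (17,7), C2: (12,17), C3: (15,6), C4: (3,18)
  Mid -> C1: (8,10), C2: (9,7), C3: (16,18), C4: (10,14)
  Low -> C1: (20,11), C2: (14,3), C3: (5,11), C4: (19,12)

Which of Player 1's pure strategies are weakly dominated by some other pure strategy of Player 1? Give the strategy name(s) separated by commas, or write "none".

High: no other strategy beats it everywhere (Mid at C1 (17>8); Low at C3 (15>5)).
Mid: no other strategy beats it everywhere (High at C3 (16>15); Low at C3 (16>5)).
Nothing dominates Low: High at C1 (20>17); Mid at C1 (20>8).

none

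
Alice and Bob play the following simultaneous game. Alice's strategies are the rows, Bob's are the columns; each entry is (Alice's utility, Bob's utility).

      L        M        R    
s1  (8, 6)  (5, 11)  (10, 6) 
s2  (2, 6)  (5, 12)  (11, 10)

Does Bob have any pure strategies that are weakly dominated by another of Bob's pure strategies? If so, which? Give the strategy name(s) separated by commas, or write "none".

M weakly dominates L — s1: 11>6, s2: 12>6.
M: no other strategy beats it everywhere (L at s1 (11>6); R at s1 (11>6)).
R is weakly dominated by M (s1: 11>6, s2: 12>10).

L, R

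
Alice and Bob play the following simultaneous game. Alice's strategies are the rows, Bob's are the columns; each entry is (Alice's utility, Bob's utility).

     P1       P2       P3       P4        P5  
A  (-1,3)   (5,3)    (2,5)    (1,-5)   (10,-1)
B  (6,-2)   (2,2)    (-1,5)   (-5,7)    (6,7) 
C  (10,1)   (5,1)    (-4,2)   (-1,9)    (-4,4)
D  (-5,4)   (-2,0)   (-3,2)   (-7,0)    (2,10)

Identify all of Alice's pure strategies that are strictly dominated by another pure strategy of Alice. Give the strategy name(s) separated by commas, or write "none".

Nothing dominates A: B at P2 (5>2); C at P2 (5=5); D at P1 (-1>-5).
B is not dominated — it holds its own against A at P1 (6>-1); C at P3 (-1>-4); D at P1 (6>-5).
C: no other strategy beats it everywhere (A at P1 (10>-1); B at P1 (10>6); D at P1 (10>-5)).
D is strictly dominated by A (P1: -1>-5, P2: 5>-2, P3: 2>-3, P4: 1>-7, P5: 10>2).

D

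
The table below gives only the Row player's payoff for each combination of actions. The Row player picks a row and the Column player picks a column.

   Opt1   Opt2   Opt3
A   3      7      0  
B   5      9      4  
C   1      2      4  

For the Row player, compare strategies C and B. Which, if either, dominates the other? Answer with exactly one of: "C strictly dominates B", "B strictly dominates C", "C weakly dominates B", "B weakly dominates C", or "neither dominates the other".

C's payoffs vs B's, by the Column player's action — Opt1: 1<5, Opt2: 2<9, Opt3: 4=4.
B is at least as good everywhere and strictly better somewhere (tied at Opt3), so B weakly dominates C.

B weakly dominates C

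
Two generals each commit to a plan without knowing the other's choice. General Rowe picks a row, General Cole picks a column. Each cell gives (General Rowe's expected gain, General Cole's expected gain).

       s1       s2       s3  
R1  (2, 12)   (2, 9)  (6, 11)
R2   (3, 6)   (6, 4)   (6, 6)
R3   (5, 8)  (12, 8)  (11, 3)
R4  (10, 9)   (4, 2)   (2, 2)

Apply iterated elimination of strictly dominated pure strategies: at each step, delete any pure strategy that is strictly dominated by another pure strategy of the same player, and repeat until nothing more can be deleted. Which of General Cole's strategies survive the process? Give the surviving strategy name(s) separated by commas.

s1, s2

For General Rowe, R3 strictly dominates R1 on the remaining columns (s1: 5>2, s2: 12>2, s3: 11>6); eliminate R1.
Row R2 is eliminated: R3 beats it against every remaining column (s1: 5>3, s2: 12>6, s3: 11>6).
For General Cole, s1 strictly dominates s3 on the remaining rows (R3: 8>3, R4: 9>2); eliminate s3.
Among the remaining strategies, none is strictly dominated by another pure strategy of the same player, so the elimination stops.
Surviving strategies — General Rowe: {R3, R4}; General Cole: {s1, s2}.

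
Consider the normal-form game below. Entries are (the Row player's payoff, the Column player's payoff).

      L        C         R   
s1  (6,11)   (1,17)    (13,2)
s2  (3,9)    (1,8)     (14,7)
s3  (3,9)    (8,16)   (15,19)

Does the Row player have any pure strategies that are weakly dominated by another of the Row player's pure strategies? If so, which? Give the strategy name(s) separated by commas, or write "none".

s1: no other strategy beats it everywhere (s2 at L (6>3); s3 at L (6>3)).
s2 is weakly dominated by s3 (L: 3=3, C: 8>1, R: 15>14).
s3 is not dominated — it holds its own against s1 at C (8>1); s2 at C (8>1).

s2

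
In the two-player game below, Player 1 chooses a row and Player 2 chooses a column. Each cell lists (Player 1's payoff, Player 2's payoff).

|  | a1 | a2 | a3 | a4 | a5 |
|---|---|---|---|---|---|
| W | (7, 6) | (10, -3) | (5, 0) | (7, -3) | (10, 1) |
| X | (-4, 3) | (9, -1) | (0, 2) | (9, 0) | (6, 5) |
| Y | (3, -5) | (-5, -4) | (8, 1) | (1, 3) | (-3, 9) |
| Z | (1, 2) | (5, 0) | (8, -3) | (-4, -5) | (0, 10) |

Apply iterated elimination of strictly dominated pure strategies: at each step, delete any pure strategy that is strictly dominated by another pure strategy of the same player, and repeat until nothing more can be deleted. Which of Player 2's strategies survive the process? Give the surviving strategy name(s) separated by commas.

Column a2 is eliminated: a5 beats it against every remaining row (W: 1>-3, X: 5>-1, Y: 9>-4, Z: 10>0).
For Player 2, a5 strictly dominates a3 on the remaining rows (W: 1>0, X: 5>2, Y: 9>1, Z: 10>-3); eliminate a3.
Player 1's strategy Y is strictly dominated by W (a1: 7>3, a4: 7>1, a5: 10>-3) and is removed.
Row Z is eliminated: W beats it against every remaining column (a1: 7>1, a4: 7>-4, a5: 10>0).
Player 2's strategy a4 is strictly dominated by a1 (W: 6>-3, X: 3>0) and is removed.
Player 1's strategy X is strictly dominated by W (a1: 7>-4, a5: 10>6) and is removed.
For Player 2, a1 strictly dominates a5 on the remaining rows (W: 6>1); eliminate a5.
Among the remaining strategies, none is strictly dominated by another pure strategy of the same player, so the elimination stops.
Surviving strategies — Player 1: {W}; Player 2: {a1}.

a1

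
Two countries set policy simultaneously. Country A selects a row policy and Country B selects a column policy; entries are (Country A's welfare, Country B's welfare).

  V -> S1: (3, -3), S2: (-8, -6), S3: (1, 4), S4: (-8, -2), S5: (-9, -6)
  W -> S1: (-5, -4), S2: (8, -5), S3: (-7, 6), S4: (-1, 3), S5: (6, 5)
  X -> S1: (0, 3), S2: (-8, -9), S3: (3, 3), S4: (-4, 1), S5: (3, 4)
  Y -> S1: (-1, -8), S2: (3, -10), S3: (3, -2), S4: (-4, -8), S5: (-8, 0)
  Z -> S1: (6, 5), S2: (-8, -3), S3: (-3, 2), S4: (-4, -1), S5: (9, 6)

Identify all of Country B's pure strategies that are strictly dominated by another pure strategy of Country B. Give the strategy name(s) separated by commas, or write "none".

S1 is not dominated — it holds its own against S2 at V (-3>-6); S3 at X (3=3); S4 at X (3>1); S5 at V (-3>-6).
S1 strictly dominates S2 — V: -3>-6, W: -4>-5, X: 3>-9, Y: -8>-10, Z: 5>-3.
S3: no other strategy beats it everywhere (S1 at V (4>-3); S2 at V (4>-6); S4 at V (4>-2); S5 at V (4>-6)).
S4: dominated, since S3 does at least as well everywhere (V: 4>-2, W: 6>3, X: 3>1, Y: -2>-8, Z: 2>-1).
S5: no other strategy beats it everywhere (S1 at W (5>-4); S2 at V (-6=-6); S3 at X (4>3); S4 at W (5>3)).

S2, S4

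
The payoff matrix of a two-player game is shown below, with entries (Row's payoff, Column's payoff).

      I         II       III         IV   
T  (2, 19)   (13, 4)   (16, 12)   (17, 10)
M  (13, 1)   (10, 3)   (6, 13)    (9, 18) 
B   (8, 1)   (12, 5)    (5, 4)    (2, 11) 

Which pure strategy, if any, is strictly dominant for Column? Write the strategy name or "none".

none

I fails to dominate II at M (1<3).
II fails to dominate I at T (4<19).
III fails to dominate I at T (12<19).
IV fails to dominate I at T (10<19).
No single strategy dominates all the others.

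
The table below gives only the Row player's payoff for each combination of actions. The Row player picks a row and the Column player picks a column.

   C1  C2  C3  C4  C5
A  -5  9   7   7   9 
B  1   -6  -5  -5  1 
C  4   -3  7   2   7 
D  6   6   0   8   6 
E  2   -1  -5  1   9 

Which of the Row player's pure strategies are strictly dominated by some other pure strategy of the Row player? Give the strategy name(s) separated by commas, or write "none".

Nothing dominates A: B at C2 (9>-6); C at C2 (9>-3); D at C2 (9>6); E at C2 (9>-1).
B is strictly dominated by C (C1: 4>1, C2: -3>-6, C3: 7>-5, C4: 2>-5, C5: 7>1).
C: no other strategy beats it everywhere (A at C1 (4>-5); B at C1 (4>1); D at C3 (7>0); E at C1 (4>2)).
D is not dominated — it holds its own against A at C1 (6>-5); B at C1 (6>1); C at C1 (6>4); E at C1 (6>2).
E: no other strategy beats it everywhere (A at C1 (2>-5); B at C1 (2>1); C at C2 (-1>-3); D at C5 (9>6)).

B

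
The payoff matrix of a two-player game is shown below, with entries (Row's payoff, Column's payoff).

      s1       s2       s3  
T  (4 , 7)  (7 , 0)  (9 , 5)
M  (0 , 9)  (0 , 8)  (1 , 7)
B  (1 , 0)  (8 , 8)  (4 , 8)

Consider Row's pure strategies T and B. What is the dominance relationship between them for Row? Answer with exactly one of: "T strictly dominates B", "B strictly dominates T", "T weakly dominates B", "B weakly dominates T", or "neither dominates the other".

neither dominates the other

T's payoffs vs B's, by Column's action — s1: 4>1, s2: 7<8, s3: 9>4.
T does better at s1, s3 but worse at s2; neither strategy dominates the other.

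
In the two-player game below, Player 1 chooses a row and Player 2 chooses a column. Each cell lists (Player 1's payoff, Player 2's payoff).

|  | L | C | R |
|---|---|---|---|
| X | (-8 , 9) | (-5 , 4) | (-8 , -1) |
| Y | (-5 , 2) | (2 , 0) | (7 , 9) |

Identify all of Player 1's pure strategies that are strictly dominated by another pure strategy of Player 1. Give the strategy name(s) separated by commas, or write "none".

X: dominated, since Y does at least as well everywhere (L: -5>-8, C: 2>-5, R: 7>-8).
Y: no other strategy beats it everywhere (X at L (-5>-8)).

X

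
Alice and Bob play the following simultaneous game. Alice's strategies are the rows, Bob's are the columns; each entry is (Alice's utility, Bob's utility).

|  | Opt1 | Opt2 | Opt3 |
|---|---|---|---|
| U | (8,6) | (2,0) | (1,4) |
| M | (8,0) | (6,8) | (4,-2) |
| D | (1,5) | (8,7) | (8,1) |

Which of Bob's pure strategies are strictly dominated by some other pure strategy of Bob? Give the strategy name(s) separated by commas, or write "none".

Opt3

Opt1 is not dominated — it holds its own against Opt2 at U (6>0); Opt3 at U (6>4).
Opt2: no other strategy beats it everywhere (Opt1 at M (8>0); Opt3 at M (8>-2)).
Opt1 strictly dominates Opt3 — U: 6>4, M: 0>-2, D: 5>1.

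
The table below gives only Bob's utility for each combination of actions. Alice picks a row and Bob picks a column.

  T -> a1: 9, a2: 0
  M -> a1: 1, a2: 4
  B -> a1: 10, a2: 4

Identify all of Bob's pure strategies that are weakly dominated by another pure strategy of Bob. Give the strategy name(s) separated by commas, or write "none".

Nothing dominates a1: a2 at T (9>0).
a2 is not dominated — it holds its own against a1 at M (4>1).

none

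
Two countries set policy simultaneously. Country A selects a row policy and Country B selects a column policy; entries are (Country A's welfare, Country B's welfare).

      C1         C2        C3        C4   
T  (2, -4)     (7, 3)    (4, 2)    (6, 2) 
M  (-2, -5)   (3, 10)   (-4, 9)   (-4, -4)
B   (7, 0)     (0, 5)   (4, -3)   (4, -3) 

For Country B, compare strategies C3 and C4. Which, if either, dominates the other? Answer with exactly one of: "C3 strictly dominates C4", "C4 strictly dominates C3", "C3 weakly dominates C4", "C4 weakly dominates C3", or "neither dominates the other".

C3's payoffs vs C4's, by Country A's action — T: 2=2, M: 9>-4, B: -3=-3.
C3 is at least as good everywhere and strictly better somewhere (tied only at T, B), so C3 weakly but not strictly dominates C4.

C3 weakly dominates C4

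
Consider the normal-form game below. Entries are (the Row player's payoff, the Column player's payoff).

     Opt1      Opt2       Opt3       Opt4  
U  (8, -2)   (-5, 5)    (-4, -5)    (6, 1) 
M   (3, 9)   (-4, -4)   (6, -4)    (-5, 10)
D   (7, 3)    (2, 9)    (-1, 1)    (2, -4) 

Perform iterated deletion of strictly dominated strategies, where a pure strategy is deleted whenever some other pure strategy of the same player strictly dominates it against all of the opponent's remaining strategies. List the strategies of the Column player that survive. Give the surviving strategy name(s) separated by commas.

Opt2

For the Column player, Opt1 strictly dominates Opt3 on the remaining rows (U: -2>-5, M: 9>-4, D: 3>1); eliminate Opt3.
The Row player's strategy M is strictly dominated by D (Opt1: 7>3, Opt2: 2>-4, Opt4: 2>-5) and is removed.
Column Opt1 is eliminated: Opt2 beats it against every remaining row (U: 5>-2, D: 9>3).
The Column player's strategy Opt4 is strictly dominated by Opt2 (U: 5>1, D: 9>-4) and is removed.
Row U is eliminated: D beats it against every remaining column (Opt2: 2>-5).
Among the remaining strategies, none is strictly dominated by another pure strategy of the same player, so the elimination stops.
Surviving strategies — the Row player: {D}; the Column player: {Opt2}.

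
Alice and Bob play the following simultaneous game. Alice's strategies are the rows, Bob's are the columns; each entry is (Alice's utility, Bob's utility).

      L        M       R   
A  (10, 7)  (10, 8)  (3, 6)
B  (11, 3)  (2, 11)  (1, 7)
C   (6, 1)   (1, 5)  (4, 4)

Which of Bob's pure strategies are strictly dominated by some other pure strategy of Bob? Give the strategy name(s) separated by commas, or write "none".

L, R

L is strictly dominated by M (A: 8>7, B: 11>3, C: 5>1).
M is not dominated — it holds its own against L at A (8>7); R at A (8>6).
R is strictly dominated by M (A: 8>6, B: 11>7, C: 5>4).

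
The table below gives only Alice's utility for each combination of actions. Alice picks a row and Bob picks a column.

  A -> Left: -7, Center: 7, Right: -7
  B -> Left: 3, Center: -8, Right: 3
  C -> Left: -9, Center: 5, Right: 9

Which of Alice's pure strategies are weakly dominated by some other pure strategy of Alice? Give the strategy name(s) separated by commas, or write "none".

none

A is not dominated — it holds its own against B at Center (7>-8); C at Left (-7>-9).
Nothing dominates B: A at Left (3>-7); C at Left (3>-9).
Nothing dominates C: A at Right (9>-7); B at Center (5>-8).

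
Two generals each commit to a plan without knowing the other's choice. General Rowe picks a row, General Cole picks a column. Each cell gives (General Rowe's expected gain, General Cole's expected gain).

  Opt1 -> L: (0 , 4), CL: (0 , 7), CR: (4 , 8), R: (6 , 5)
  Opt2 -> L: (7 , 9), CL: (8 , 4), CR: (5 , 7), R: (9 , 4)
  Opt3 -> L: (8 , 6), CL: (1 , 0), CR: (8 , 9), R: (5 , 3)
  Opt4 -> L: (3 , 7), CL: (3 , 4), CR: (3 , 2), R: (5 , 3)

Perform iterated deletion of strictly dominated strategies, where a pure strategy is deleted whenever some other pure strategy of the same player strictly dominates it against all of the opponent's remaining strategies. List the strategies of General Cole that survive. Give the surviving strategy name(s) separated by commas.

CR

General Rowe's strategy Opt1 is strictly dominated by Opt2 (L: 7>0, CL: 8>0, CR: 5>4, R: 9>6) and is removed.
General Rowe's strategy Opt4 is strictly dominated by Opt2 (L: 7>3, CL: 8>3, CR: 5>3, R: 9>5) and is removed.
General Cole's strategy CL is strictly dominated by L (Opt2: 9>4, Opt3: 6>0) and is removed.
For General Cole, L strictly dominates R on the remaining rows (Opt2: 9>4, Opt3: 6>3); eliminate R.
For General Rowe, Opt3 strictly dominates Opt2 on the remaining columns (L: 8>7, CR: 8>5); eliminate Opt2.
Column L is eliminated: CR beats it against every remaining row (Opt3: 9>6).
Among the remaining strategies, none is strictly dominated by another pure strategy of the same player, so the elimination stops.
Surviving strategies — General Rowe: {Opt3}; General Cole: {CR}.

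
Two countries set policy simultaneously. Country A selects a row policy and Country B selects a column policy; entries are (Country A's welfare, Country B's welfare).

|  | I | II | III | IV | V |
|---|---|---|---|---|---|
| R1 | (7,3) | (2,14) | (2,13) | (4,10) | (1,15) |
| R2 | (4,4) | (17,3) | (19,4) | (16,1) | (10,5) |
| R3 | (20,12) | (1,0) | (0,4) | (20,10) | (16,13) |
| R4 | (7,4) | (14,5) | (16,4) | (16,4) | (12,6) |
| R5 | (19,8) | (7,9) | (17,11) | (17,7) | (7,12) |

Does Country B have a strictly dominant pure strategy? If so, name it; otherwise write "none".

V vs I: R1: 15>3, R2: 5>4, R3: 13>12, R4: 6>4, R5: 12>8.
V vs II: R1: 15>14, R2: 5>3, R3: 13>0, R4: 6>5, R5: 12>9.
V vs III: R1: 15>13, R2: 5>4, R3: 13>4, R4: 6>4, R5: 12>11.
V vs IV: R1: 15>10, R2: 5>1, R3: 13>10, R4: 6>4, R5: 12>7.
V strictly beats every other strategy against every opponent action, so it is strictly dominant.

V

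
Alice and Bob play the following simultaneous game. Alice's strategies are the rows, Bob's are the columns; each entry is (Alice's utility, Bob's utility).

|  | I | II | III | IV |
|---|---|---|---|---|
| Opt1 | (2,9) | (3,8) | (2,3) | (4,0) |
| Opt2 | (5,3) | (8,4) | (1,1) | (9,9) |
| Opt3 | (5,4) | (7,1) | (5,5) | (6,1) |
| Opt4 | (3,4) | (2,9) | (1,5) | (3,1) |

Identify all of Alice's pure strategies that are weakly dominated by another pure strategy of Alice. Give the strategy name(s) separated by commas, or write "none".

Opt1, Opt4

Opt3 weakly dominates Opt1 — I: 5>2, II: 7>3, III: 5>2, IV: 6>4.
Opt2: no other strategy beats it everywhere (Opt1 at I (5>2); Opt3 at II (8>7); Opt4 at I (5>3)).
Nothing dominates Opt3: Opt1 at I (5>2); Opt2 at III (5>1); Opt4 at I (5>3).
Opt4 is weakly dominated by Opt2 (I: 5>3, II: 8>2, III: 1=1, IV: 9>3).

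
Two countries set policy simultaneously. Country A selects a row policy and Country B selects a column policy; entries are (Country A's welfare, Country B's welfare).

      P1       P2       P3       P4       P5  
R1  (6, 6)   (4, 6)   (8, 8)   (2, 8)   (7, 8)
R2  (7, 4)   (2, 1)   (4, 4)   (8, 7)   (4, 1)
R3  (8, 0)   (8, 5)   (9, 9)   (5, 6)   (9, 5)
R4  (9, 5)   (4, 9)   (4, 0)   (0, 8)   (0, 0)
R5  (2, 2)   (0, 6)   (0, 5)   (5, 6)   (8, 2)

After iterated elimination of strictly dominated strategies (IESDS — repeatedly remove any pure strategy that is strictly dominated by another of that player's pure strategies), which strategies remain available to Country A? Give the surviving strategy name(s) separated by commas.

R2, R3

For Country A, R3 strictly dominates R1 on the remaining columns (P1: 8>6, P2: 8>4, P3: 9>8, P4: 5>2, P5: 9>7); eliminate R1.
Column P1 is eliminated: P4 beats it against every remaining row (R2: 7>4, R3: 6>0, R4: 8>5, R5: 6>2).
Row R4 is eliminated: R3 beats it against every remaining column (P2: 8>4, P3: 9>4, P4: 5>0, P5: 9>0).
For Country B, P3 strictly dominates P5 on the remaining rows (R2: 4>1, R3: 9>5, R5: 5>2); eliminate P5.
For Country A, R2 strictly dominates R5 on the remaining columns (P2: 2>0, P3: 4>0, P4: 8>5); eliminate R5.
For Country B, P3 strictly dominates P2 on the remaining rows (R2: 4>1, R3: 9>5); eliminate P2.
Among the remaining strategies, none is strictly dominated by another pure strategy of the same player, so the elimination stops.
Surviving strategies — Country A: {R2, R3}; Country B: {P3, P4}.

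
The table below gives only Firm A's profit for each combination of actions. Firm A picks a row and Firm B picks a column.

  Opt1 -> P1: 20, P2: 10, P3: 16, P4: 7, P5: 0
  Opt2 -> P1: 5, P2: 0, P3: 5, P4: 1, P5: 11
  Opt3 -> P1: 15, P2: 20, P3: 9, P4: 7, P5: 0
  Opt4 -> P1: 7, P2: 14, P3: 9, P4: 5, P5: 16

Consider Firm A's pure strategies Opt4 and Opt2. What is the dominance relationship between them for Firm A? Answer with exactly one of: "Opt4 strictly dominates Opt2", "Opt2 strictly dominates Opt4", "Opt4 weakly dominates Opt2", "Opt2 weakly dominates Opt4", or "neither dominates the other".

Opt4's payoffs vs Opt2's, by Firm B's action — P1: 7>5, P2: 14>0, P3: 9>5, P4: 5>1, P5: 16>11.
Opt4 gives a strictly higher payoff against each choice by Firm B, so Opt4 strictly dominates Opt2.

Opt4 strictly dominates Opt2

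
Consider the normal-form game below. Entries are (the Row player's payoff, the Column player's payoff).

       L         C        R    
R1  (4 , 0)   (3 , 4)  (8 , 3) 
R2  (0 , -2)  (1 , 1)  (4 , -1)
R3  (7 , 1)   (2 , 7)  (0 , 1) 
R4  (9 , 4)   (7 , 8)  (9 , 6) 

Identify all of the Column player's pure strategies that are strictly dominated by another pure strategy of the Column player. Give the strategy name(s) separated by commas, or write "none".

L, R

L is strictly dominated by C (R1: 4>0, R2: 1>-2, R3: 7>1, R4: 8>4).
C is not dominated — it holds its own against L at R1 (4>0); R at R1 (4>3).
R is strictly dominated by C (R1: 4>3, R2: 1>-1, R3: 7>1, R4: 8>6).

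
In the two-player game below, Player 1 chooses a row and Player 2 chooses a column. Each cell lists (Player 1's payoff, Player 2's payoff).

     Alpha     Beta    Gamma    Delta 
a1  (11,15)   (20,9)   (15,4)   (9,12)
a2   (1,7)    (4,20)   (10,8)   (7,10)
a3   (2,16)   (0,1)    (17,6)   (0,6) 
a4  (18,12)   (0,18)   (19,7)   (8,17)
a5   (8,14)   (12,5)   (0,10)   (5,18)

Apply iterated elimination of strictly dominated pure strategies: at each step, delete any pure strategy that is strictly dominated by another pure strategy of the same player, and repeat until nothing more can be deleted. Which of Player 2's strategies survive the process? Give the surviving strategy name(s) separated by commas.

Player 1's strategy a2 is strictly dominated by a1 (Alpha: 11>1, Beta: 20>4, Gamma: 15>10, Delta: 9>7) and is removed.
Player 1's strategy a5 is strictly dominated by a1 (Alpha: 11>8, Beta: 20>12, Gamma: 15>0, Delta: 9>5) and is removed.
Column Gamma is eliminated: Alpha beats it against every remaining row (a1: 15>4, a3: 16>6, a4: 12>7).
Row a3 is eliminated: a1 beats it against every remaining column (Alpha: 11>2, Beta: 20>0, Delta: 9>0).
Among the remaining strategies, none is strictly dominated by another pure strategy of the same player, so the elimination stops.
Surviving strategies — Player 1: {a1, a4}; Player 2: {Alpha, Beta, Delta}.

Alpha, Beta, Delta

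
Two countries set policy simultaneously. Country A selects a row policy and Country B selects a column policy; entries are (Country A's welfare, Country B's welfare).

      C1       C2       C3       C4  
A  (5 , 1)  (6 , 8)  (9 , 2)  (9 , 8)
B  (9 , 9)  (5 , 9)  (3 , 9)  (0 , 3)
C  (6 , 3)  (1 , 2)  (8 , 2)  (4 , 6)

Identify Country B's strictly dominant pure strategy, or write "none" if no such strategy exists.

C1 fails to dominate C2 at A (1<8).
C2 fails to dominate C1 at B (9=9).
C3 fails to dominate C1 at B (9=9).
C4 fails to dominate C1 at B (3<9).
No single strategy dominates all the others.

none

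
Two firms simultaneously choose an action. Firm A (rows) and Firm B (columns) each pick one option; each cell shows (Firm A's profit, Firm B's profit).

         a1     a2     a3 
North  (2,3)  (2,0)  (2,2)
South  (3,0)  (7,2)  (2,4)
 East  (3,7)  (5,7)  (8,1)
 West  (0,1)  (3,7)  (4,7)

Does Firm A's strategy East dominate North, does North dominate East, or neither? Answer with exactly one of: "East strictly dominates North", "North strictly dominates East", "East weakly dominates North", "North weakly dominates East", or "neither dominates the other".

East strictly dominates North

Compare East to North across each opponent action: a1: 3>2, a2: 5>2, a3: 8>2.
Every comparison favours East, so East strictly dominates North.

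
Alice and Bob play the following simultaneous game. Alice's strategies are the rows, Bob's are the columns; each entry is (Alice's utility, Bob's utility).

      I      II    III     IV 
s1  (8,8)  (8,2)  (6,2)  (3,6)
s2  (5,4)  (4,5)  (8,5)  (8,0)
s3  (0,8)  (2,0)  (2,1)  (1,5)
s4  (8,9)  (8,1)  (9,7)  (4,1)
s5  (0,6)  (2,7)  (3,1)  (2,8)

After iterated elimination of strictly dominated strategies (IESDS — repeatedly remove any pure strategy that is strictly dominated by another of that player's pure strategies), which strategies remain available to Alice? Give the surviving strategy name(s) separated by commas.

s1, s4

Row s3 is eliminated: s1 beats it against every remaining column (I: 8>0, II: 8>2, III: 6>2, IV: 3>1).
Alice's strategy s5 is strictly dominated by s1 (I: 8>0, II: 8>2, III: 6>3, IV: 3>2) and is removed.
Bob's strategy IV is strictly dominated by I (s1: 8>6, s2: 4>0, s4: 9>1) and is removed.
Alice's strategy s2 is strictly dominated by s4 (I: 8>5, II: 8>4, III: 9>8) and is removed.
Column II is eliminated: I beats it against every remaining row (s1: 8>2, s4: 9>1).
Bob's strategy III is strictly dominated by I (s1: 8>2, s4: 9>7) and is removed.
Among the remaining strategies, none is strictly dominated by another pure strategy of the same player, so the elimination stops.
Surviving strategies — Alice: {s1, s4}; Bob: {I}.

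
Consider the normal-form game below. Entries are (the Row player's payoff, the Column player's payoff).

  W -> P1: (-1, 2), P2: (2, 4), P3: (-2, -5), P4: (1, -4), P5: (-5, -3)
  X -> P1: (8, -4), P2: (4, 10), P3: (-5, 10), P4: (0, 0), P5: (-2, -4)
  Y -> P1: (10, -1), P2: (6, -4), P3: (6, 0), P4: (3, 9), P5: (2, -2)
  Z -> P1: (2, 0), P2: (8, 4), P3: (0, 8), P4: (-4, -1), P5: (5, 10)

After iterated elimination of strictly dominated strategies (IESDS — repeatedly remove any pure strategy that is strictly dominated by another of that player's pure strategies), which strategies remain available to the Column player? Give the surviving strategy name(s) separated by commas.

P3, P4, P5

The Row player's strategy W is strictly dominated by Y (P1: 10>-1, P2: 6>2, P3: 6>-2, P4: 3>1, P5: 2>-5) and is removed.
The Row player's strategy X is strictly dominated by Y (P1: 10>8, P2: 6>4, P3: 6>-5, P4: 3>0, P5: 2>-2) and is removed.
For the Column player, P3 strictly dominates P1 on the remaining rows (Y: 0>-1, Z: 8>0); eliminate P1.
Column P2 is eliminated: P3 beats it against every remaining row (Y: 0>-4, Z: 8>4).
Among the remaining strategies, none is strictly dominated by another pure strategy of the same player, so the elimination stops.
Surviving strategies — the Row player: {Y, Z}; the Column player: {P3, P4, P5}.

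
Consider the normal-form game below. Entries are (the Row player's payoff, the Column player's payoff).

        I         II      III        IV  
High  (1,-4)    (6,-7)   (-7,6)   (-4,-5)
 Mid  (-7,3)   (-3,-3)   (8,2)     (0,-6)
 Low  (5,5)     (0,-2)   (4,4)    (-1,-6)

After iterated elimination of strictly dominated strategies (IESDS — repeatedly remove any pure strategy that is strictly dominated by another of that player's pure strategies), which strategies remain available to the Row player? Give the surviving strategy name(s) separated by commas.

Column II is eliminated: I beats it against every remaining row (High: -4>-7, Mid: 3>-3, Low: 5>-2).
The Row player's strategy High is strictly dominated by Low (I: 5>1, III: 4>-7, IV: -1>-4) and is removed.
Column III is eliminated: I beats it against every remaining row (Mid: 3>2, Low: 5>4).
The Column player's strategy IV is strictly dominated by I (Mid: 3>-6, Low: 5>-6) and is removed.
The Row player's strategy Mid is strictly dominated by Low (I: 5>-7) and is removed.
Among the remaining strategies, none is strictly dominated by another pure strategy of the same player, so the elimination stops.
Surviving strategies — the Row player: {Low}; the Column player: {I}.

Low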